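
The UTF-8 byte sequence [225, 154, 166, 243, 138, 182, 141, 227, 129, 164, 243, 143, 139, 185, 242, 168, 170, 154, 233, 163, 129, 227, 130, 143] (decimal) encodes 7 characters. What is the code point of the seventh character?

U+308F

Offset 0: leading byte 0xE1 = 11100001 → 3-byte char #1 = E1 9A A6.
Offset 3: leading byte 0xF3 = 11110011 → 4-byte char #2 = F3 8A B6 8D.
Offset 7: leading byte 0xE3 = 11100011 → 3-byte char #3 = E3 81 A4.
Offset 10: leading byte 0xF3 = 11110011 → 4-byte char #4 = F3 8F 8B B9.
Offset 14: leading byte 0xF2 = 11110010 → 4-byte char #5 = F2 A8 AA 9A.
Offset 18: leading byte 0xE9 = 11101001 → 3-byte char #6 = E9 A3 81.
Offset 21: leading byte 0xE3 = 11100011 → 3-byte char #7 = E3 82 8F.
Leading byte 0xE3 = 11100011 matches 1110xxxx → 3-byte sequence.
Byte 1: 0xE3 = 11100011, payload 0011 (4 bits).
Byte 2: 0x82 = 10000010 (10xxxxxx ✓), payload 000010.
Byte 3: 0x8F = 10001111 (10xxxxxx ✓), payload 001111.
Concatenate: 0011000010001111 = 0x308F (16 bits → U+308F).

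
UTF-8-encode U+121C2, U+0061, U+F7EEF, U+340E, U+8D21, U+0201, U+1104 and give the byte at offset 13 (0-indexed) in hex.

U+121C2 → 4-byte form F0 92 87 82 at offsets 0–3.
U+0061 → 1-byte form 61 at offsets 4–4.
U+F7EEF → 4-byte form F3 B7 BB AF at offsets 5–8.
U+340E → 3-byte form E3 90 8E at offsets 9–11.
U+8D21 → 3-byte form E8 B4 A1 at offsets 12–14.
Offset 13 falls in char 5's range; it's byte 2 of E8 B4 A1 = 0xB4.

0xB4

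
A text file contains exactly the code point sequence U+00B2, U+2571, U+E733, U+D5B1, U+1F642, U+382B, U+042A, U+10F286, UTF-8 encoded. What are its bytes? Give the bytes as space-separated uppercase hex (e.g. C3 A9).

U+00B2: 2-byte form → C2 B2.
U+2571: 3-byte form → E2 95 B1.
U+E733: 3-byte form → EE 9C B3.
U+D5B1: 3-byte form → ED 96 B1.
U+1F642: 4-byte form → F0 9F 99 82.
U+382B: 3-byte form → E3 A0 AB.
U+042A: 2-byte form → D0 AA.
U+10F286: 4-byte form → F4 8F 8A 86.
Concatenated (24 bytes): C2 B2 E2 95 B1 EE 9C B3 ED 96 B1 F0 9F 99 82 E3 A0 AB D0 AA F4 8F 8A 86.

C2 B2 E2 95 B1 EE 9C B3 ED 96 B1 F0 9F 99 82 E3 A0 AB D0 AA F4 8F 8A 86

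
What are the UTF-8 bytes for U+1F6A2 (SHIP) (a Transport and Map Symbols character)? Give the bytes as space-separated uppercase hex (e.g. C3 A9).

F0 9F 9A A2

U+1F6A2 = 0x1F6A2 = 128674 decimal. In range U+10000–U+10FFFF → 4-byte form: 11110xxx 10xxxxxx 10xxxxxx 10xxxxxx.
Binary (21 bits): 000011111011010100010.
Split 3+6+6+6: 000 | 011111 | 011010 | 100010.
Byte 1: 11110000 = 0xF0.
Byte 2: 10011111 = 0x9F.
Byte 3: 10011010 = 0x9A.
Byte 4: 10100010 = 0xA2.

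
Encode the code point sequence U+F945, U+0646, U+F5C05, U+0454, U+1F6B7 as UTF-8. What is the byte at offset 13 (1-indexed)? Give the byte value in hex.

1-indexed offset 13 is 0-indexed offset 12.
U+F945 → 3-byte form EF A5 85 at offsets 0–2.
U+0646 → 2-byte form D9 86 at offsets 3–4.
U+F5C05 → 4-byte form F3 B5 B0 85 at offsets 5–8.
U+0454 → 2-byte form D1 94 at offsets 9–10.
U+1F6B7 → 4-byte form F0 9F 9A B7 at offsets 11–14.
Offset 12 falls in char 5's range; it's byte 2 of F0 9F 9A B7 = 0x9F.

0x9F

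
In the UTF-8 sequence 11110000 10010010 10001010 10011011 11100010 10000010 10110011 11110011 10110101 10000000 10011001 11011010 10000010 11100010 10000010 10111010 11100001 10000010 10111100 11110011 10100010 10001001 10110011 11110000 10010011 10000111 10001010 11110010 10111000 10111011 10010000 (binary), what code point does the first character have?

U+1229B

Offset 0: leading byte 0xF0 = 11110000 → 4-byte char #1 = F0 92 8A 9B.
Leading byte 0xF0 = 11110000 matches 11110xxx → 4-byte sequence.
Byte 1: 0xF0 = 11110000, payload 000 (3 bits).
Byte 2: 0x92 = 10010010 (10xxxxxx ✓), payload 010010.
Byte 3: 0x8A = 10001010 (10xxxxxx ✓), payload 001010.
Byte 4: 0x9B = 10011011 (10xxxxxx ✓), payload 011011.
Concatenate: 000010010001010011011 = 0x1229B (21 bits → U+1229B).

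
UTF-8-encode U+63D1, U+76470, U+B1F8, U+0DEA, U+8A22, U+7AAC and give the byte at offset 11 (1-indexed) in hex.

1-indexed offset 11 is 0-indexed offset 10.
U+63D1 → 3-byte form E6 8F 91 at offsets 0–2.
U+76470 → 4-byte form F1 B6 91 B0 at offsets 3–6.
U+B1F8 → 3-byte form EB 87 B8 at offsets 7–9.
U+0DEA → 3-byte form E0 B7 AA at offsets 10–12.
Offset 10 falls in char 4's range; it's byte 1 of E0 B7 AA = 0xE0.

0xE0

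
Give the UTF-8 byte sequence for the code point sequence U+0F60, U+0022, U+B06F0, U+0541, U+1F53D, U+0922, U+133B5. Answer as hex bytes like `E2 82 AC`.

U+0F60: 3-byte form → E0 BD A0.
U+0022: 1-byte form → 22.
U+B06F0: 4-byte form → F2 B0 9B B0.
U+0541: 2-byte form → D5 81.
U+1F53D: 4-byte form → F0 9F 94 BD.
U+0922: 3-byte form → E0 A4 A2.
U+133B5: 4-byte form → F0 93 8E B5.
Concatenated (21 bytes): E0 BD A0 22 F2 B0 9B B0 D5 81 F0 9F 94 BD E0 A4 A2 F0 93 8E B5.

E0 BD A0 22 F2 B0 9B B0 D5 81 F0 9F 94 BD E0 A4 A2 F0 93 8E B5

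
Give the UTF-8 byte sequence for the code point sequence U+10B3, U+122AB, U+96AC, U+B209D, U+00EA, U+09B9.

E1 82 B3 F0 92 8A AB E9 9A AC F2 B2 82 9D C3 AA E0 A6 B9

U+10B3: 3-byte form → E1 82 B3.
U+122AB: 4-byte form → F0 92 8A AB.
U+96AC: 3-byte form → E9 9A AC.
U+B209D: 4-byte form → F2 B2 82 9D.
U+00EA: 2-byte form → C3 AA.
U+09B9: 3-byte form → E0 A6 B9.
Concatenated (19 bytes): E1 82 B3 F0 92 8A AB E9 9A AC F2 B2 82 9D C3 AA E0 A6 B9.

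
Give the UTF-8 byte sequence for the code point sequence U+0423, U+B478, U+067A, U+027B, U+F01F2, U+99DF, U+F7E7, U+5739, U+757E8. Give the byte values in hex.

D0 A3 EB 91 B8 D9 BA C9 BB F3 B0 87 B2 E9 A7 9F EF 9F A7 E5 9C B9 F1 B5 9F A8

U+0423: 2-byte form → D0 A3.
U+B478: 3-byte form → EB 91 B8.
U+067A: 2-byte form → D9 BA.
U+027B: 2-byte form → C9 BB.
U+F01F2: 4-byte form → F3 B0 87 B2.
U+99DF: 3-byte form → E9 A7 9F.
U+F7E7: 3-byte form → EF 9F A7.
U+5739: 3-byte form → E5 9C B9.
U+757E8: 4-byte form → F1 B5 9F A8.
Concatenated (26 bytes): D0 A3 EB 91 B8 D9 BA C9 BB F3 B0 87 B2 E9 A7 9F EF 9F A7 E5 9C B9 F1 B5 9F A8.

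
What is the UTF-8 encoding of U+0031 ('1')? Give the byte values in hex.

31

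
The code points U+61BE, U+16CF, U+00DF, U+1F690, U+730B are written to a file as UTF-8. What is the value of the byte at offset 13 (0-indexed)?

U+61BE → 3-byte form E6 86 BE at offsets 0–2.
U+16CF → 3-byte form E1 9B 8F at offsets 3–5.
U+00DF → 2-byte form C3 9F at offsets 6–7.
U+1F690 → 4-byte form F0 9F 9A 90 at offsets 8–11.
U+730B → 3-byte form E7 8C 8B at offsets 12–14.
Offset 13 falls in char 5's range; it's byte 2 of E7 8C 8B = 0x8C.

0x8C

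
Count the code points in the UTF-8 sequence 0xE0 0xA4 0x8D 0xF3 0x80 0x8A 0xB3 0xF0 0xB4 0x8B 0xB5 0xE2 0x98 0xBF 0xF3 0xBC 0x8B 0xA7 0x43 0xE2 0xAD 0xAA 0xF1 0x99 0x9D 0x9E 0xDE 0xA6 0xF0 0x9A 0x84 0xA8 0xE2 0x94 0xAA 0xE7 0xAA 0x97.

Byte at offset 0: 0xE0 = 11100000 → 3-byte char (#1). Advance 3.
Byte at offset 3: 0xF3 = 11110011 → 4-byte char (#2). Advance 4.
Byte at offset 7: 0xF0 = 11110000 → 4-byte char (#3). Advance 4.
Byte at offset 11: 0xE2 = 11100010 → 3-byte char (#4). Advance 3.
Byte at offset 14: 0xF3 = 11110011 → 4-byte char (#5). Advance 4.
Byte at offset 18: 0x43 = 01000011 → 1-byte char (#6). Advance 1.
Byte at offset 19: 0xE2 = 11100010 → 3-byte char (#7). Advance 3.
Byte at offset 22: 0xF1 = 11110001 → 4-byte char (#8). Advance 4.
Byte at offset 26: 0xDE = 11011110 → 2-byte char (#9). Advance 2.
Byte at offset 28: 0xF0 = 11110000 → 4-byte char (#10). Advance 4.
Byte at offset 32: 0xE2 = 11100010 → 3-byte char (#11). Advance 3.
Byte at offset 35: 0xE7 = 11100111 → 3-byte char (#12). Advance 3.
Reached end at offset 38 after 12 code points.

12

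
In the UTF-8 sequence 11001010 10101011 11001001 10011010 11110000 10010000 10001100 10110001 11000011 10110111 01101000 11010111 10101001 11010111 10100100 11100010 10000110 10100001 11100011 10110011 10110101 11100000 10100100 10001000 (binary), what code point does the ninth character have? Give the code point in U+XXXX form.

U+3CF5

Offset 0: leading byte 0xCA = 11001010 → 2-byte char #1 = CA AB.
Offset 2: leading byte 0xC9 = 11001001 → 2-byte char #2 = C9 9A.
Offset 4: leading byte 0xF0 = 11110000 → 4-byte char #3 = F0 90 8C B1.
Offset 8: leading byte 0xC3 = 11000011 → 2-byte char #4 = C3 B7.
Offset 10: leading byte 0x68 = 01101000 → 1-byte char #5 = 68.
Offset 11: leading byte 0xD7 = 11010111 → 2-byte char #6 = D7 A9.
Offset 13: leading byte 0xD7 = 11010111 → 2-byte char #7 = D7 A4.
Offset 15: leading byte 0xE2 = 11100010 → 3-byte char #8 = E2 86 A1.
Offset 18: leading byte 0xE3 = 11100011 → 3-byte char #9 = E3 B3 B5.
Leading byte 0xE3 = 11100011 matches 1110xxxx → 3-byte sequence.
Byte 1: 0xE3 = 11100011, payload 0011 (4 bits).
Byte 2: 0xB3 = 10110011 (10xxxxxx ✓), payload 110011.
Byte 3: 0xB5 = 10110101 (10xxxxxx ✓), payload 110101.
Concatenate: 0011110011110101 = 0x3CF5 (16 bits → U+3CF5).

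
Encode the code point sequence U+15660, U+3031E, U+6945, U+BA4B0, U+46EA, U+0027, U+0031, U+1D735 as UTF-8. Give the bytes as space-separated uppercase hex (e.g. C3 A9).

F0 95 99 A0 F0 B0 8C 9E E6 A5 85 F2 BA 92 B0 E4 9B AA 27 31 F0 9D 9C B5

U+15660: 4-byte form → F0 95 99 A0.
U+3031E: 4-byte form → F0 B0 8C 9E.
U+6945: 3-byte form → E6 A5 85.
U+BA4B0: 4-byte form → F2 BA 92 B0.
U+46EA: 3-byte form → E4 9B AA.
U+0027: 1-byte form → 27.
U+0031: 1-byte form → 31.
U+1D735: 4-byte form → F0 9D 9C B5.
Concatenated (24 bytes): F0 95 99 A0 F0 B0 8C 9E E6 A5 85 F2 BA 92 B0 E4 9B AA 27 31 F0 9D 9C B5.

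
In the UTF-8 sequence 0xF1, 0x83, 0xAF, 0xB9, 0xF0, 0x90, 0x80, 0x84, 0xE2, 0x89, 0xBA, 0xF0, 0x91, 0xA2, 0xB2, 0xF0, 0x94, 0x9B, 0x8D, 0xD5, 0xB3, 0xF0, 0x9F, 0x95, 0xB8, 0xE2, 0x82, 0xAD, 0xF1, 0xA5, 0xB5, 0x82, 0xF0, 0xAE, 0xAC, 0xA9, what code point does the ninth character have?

U+65D42

Offset 0: leading byte 0xF1 = 11110001 → 4-byte char #1 = F1 83 AF B9.
Offset 4: leading byte 0xF0 = 11110000 → 4-byte char #2 = F0 90 80 84.
Offset 8: leading byte 0xE2 = 11100010 → 3-byte char #3 = E2 89 BA.
Offset 11: leading byte 0xF0 = 11110000 → 4-byte char #4 = F0 91 A2 B2.
Offset 15: leading byte 0xF0 = 11110000 → 4-byte char #5 = F0 94 9B 8D.
Offset 19: leading byte 0xD5 = 11010101 → 2-byte char #6 = D5 B3.
Offset 21: leading byte 0xF0 = 11110000 → 4-byte char #7 = F0 9F 95 B8.
Offset 25: leading byte 0xE2 = 11100010 → 3-byte char #8 = E2 82 AD.
Offset 28: leading byte 0xF1 = 11110001 → 4-byte char #9 = F1 A5 B5 82.
Leading byte 0xF1 = 11110001 matches 11110xxx → 4-byte sequence.
Byte 1: 0xF1 = 11110001, payload 001 (3 bits).
Byte 2: 0xA5 = 10100101 (10xxxxxx ✓), payload 100101.
Byte 3: 0xB5 = 10110101 (10xxxxxx ✓), payload 110101.
Byte 4: 0x82 = 10000010 (10xxxxxx ✓), payload 000010.
Concatenate: 001100101110101000010 = 0x65D42 (21 bits → U+65D42).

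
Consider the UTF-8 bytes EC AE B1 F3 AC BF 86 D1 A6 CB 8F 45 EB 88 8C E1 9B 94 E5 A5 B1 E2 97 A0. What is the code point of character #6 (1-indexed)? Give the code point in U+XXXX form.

Offset 0: leading byte 0xEC = 11101100 → 3-byte char #1 = EC AE B1.
Offset 3: leading byte 0xF3 = 11110011 → 4-byte char #2 = F3 AC BF 86.
Offset 7: leading byte 0xD1 = 11010001 → 2-byte char #3 = D1 A6.
Offset 9: leading byte 0xCB = 11001011 → 2-byte char #4 = CB 8F.
Offset 11: leading byte 0x45 = 01000101 → 1-byte char #5 = 45.
Offset 12: leading byte 0xEB = 11101011 → 3-byte char #6 = EB 88 8C.
Leading byte 0xEB = 11101011 matches 1110xxxx → 3-byte sequence.
Byte 1: 0xEB = 11101011, payload 1011 (4 bits).
Byte 2: 0x88 = 10001000 (10xxxxxx ✓), payload 001000.
Byte 3: 0x8C = 10001100 (10xxxxxx ✓), payload 001100.
Concatenate: 1011001000001100 = 0xB20C (16 bits → U+B20C).

U+B20C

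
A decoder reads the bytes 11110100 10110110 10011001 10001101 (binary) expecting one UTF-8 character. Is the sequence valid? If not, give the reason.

invalid (encodes a value above U+10FFFF)

Leading byte 0xF4 = 11110100 → 4-byte form.
Payload = 0x13664D, which exceeds U+10FFFF, the maximum Unicode code point. (Leading bytes F5–FF, or F4 followed by ≥ 0x90, are invalid.)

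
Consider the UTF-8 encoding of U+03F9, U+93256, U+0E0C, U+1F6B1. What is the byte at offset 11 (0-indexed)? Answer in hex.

U+03F9 → 2-byte form CF B9 at offsets 0–1.
U+93256 → 4-byte form F2 93 89 96 at offsets 2–5.
U+0E0C → 3-byte form E0 B8 8C at offsets 6–8.
U+1F6B1 → 4-byte form F0 9F 9A B1 at offsets 9–12.
Offset 11 falls in char 4's range; it's byte 3 of F0 9F 9A B1 = 0x9A.

0x9A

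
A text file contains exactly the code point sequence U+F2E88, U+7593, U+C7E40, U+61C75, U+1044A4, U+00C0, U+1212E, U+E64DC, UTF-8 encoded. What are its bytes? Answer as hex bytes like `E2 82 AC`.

F3 B2 BA 88 E7 96 93 F3 87 B9 80 F1 A1 B1 B5 F4 84 92 A4 C3 80 F0 92 84 AE F3 A6 93 9C

U+F2E88: 4-byte form → F3 B2 BA 88.
U+7593: 3-byte form → E7 96 93.
U+C7E40: 4-byte form → F3 87 B9 80.
U+61C75: 4-byte form → F1 A1 B1 B5.
U+1044A4: 4-byte form → F4 84 92 A4.
U+00C0: 2-byte form → C3 80.
U+1212E: 4-byte form → F0 92 84 AE.
U+E64DC: 4-byte form → F3 A6 93 9C.
Concatenated (29 bytes): F3 B2 BA 88 E7 96 93 F3 87 B9 80 F1 A1 B1 B5 F4 84 92 A4 C3 80 F0 92 84 AE F3 A6 93 9C.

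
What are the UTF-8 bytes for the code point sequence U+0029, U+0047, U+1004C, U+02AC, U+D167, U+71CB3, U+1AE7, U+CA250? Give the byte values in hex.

29 47 F0 90 81 8C CA AC ED 85 A7 F1 B1 B2 B3 E1 AB A7 F3 8A 89 90

U+0029: 1-byte form → 29.
U+0047: 1-byte form → 47.
U+1004C: 4-byte form → F0 90 81 8C.
U+02AC: 2-byte form → CA AC.
U+D167: 3-byte form → ED 85 A7.
U+71CB3: 4-byte form → F1 B1 B2 B3.
U+1AE7: 3-byte form → E1 AB A7.
U+CA250: 4-byte form → F3 8A 89 90.
Concatenated (22 bytes): 29 47 F0 90 81 8C CA AC ED 85 A7 F1 B1 B2 B3 E1 AB A7 F3 8A 89 90.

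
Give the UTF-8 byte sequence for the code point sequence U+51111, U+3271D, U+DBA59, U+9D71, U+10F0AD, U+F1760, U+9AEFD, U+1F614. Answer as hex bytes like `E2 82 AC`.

U+51111: 4-byte form → F1 91 84 91.
U+3271D: 4-byte form → F0 B2 9C 9D.
U+DBA59: 4-byte form → F3 9B A9 99.
U+9D71: 3-byte form → E9 B5 B1.
U+10F0AD: 4-byte form → F4 8F 82 AD.
U+F1760: 4-byte form → F3 B1 9D A0.
U+9AEFD: 4-byte form → F2 9A BB BD.
U+1F614: 4-byte form → F0 9F 98 94.
Concatenated (31 bytes): F1 91 84 91 F0 B2 9C 9D F3 9B A9 99 E9 B5 B1 F4 8F 82 AD F3 B1 9D A0 F2 9A BB BD F0 9F 98 94.

F1 91 84 91 F0 B2 9C 9D F3 9B A9 99 E9 B5 B1 F4 8F 82 AD F3 B1 9D A0 F2 9A BB BD F0 9F 98 94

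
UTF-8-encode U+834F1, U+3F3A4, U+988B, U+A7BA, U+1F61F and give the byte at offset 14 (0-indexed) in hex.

U+834F1 → 4-byte form F2 83 93 B1 at offsets 0–3.
U+3F3A4 → 4-byte form F0 BF 8E A4 at offsets 4–7.
U+988B → 3-byte form E9 A2 8B at offsets 8–10.
U+A7BA → 3-byte form EA 9E BA at offsets 11–13.
U+1F61F → 4-byte form F0 9F 98 9F at offsets 14–17.
Offset 14 falls in char 5's range; it's byte 1 of F0 9F 98 9F = 0xF0.

0xF0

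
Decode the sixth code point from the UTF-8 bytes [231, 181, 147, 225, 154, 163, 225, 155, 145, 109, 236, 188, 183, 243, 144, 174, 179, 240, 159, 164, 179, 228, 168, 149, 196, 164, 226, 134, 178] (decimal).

Offset 0: leading byte 0xE7 = 11100111 → 3-byte char #1 = E7 B5 93.
Offset 3: leading byte 0xE1 = 11100001 → 3-byte char #2 = E1 9A A3.
Offset 6: leading byte 0xE1 = 11100001 → 3-byte char #3 = E1 9B 91.
Offset 9: leading byte 0x6D = 01101101 → 1-byte char #4 = 6D.
Offset 10: leading byte 0xEC = 11101100 → 3-byte char #5 = EC BC B7.
Offset 13: leading byte 0xF3 = 11110011 → 4-byte char #6 = F3 90 AE B3.
Leading byte 0xF3 = 11110011 matches 11110xxx → 4-byte sequence.
Byte 1: 0xF3 = 11110011, payload 011 (3 bits).
Byte 2: 0x90 = 10010000 (10xxxxxx ✓), payload 010000.
Byte 3: 0xAE = 10101110 (10xxxxxx ✓), payload 101110.
Byte 4: 0xB3 = 10110011 (10xxxxxx ✓), payload 110011.
Concatenate: 011010000101110110011 = 0xD0BB3 (21 bits → U+D0BB3).

U+D0BB3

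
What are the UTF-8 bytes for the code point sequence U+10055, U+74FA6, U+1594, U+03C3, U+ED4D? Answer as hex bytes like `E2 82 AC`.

U+10055: 4-byte form → F0 90 81 95.
U+74FA6: 4-byte form → F1 B4 BE A6.
U+1594: 3-byte form → E1 96 94.
U+03C3: 2-byte form → CF 83.
U+ED4D: 3-byte form → EE B5 8D.
Concatenated (16 bytes): F0 90 81 95 F1 B4 BE A6 E1 96 94 CF 83 EE B5 8D.

F0 90 81 95 F1 B4 BE A6 E1 96 94 CF 83 EE B5 8D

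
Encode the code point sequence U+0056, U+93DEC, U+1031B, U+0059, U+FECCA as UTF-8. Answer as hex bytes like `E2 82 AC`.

56 F2 93 B7 AC F0 90 8C 9B 59 F3 BE B3 8A

U+0056: 1-byte form → 56.
U+93DEC: 4-byte form → F2 93 B7 AC.
U+1031B: 4-byte form → F0 90 8C 9B.
U+0059: 1-byte form → 59.
U+FECCA: 4-byte form → F3 BE B3 8A.
Concatenated (14 bytes): 56 F2 93 B7 AC F0 90 8C 9B 59 F3 BE B3 8A.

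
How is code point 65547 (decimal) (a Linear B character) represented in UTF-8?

F0 90 80 8B

U+1000B = 0x1000B = 65547 decimal. In range U+10000–U+10FFFF → 4-byte form: 11110xxx 10xxxxxx 10xxxxxx 10xxxxxx.
Binary (21 bits): 000010000000000001011.
Split 3+6+6+6: 000 | 010000 | 000000 | 001011.
Byte 1: 11110000 = 0xF0.
Byte 2: 10010000 = 0x90.
Byte 3: 10000000 = 0x80.
Byte 4: 10001011 = 0x8B.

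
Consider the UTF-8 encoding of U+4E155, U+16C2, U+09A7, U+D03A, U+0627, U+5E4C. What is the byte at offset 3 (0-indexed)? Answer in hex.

U+4E155 → 4-byte form F1 8E 85 95 at offsets 0–3.
Offset 3 falls in char 1's range; it's byte 4 of F1 8E 85 95 = 0x95.

0x95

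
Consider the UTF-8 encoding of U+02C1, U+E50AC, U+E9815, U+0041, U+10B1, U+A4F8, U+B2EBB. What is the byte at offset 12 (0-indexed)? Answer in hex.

0x82

U+02C1 → 2-byte form CB 81 at offsets 0–1.
U+E50AC → 4-byte form F3 A5 82 AC at offsets 2–5.
U+E9815 → 4-byte form F3 A9 A0 95 at offsets 6–9.
U+0041 → 1-byte form 41 at offsets 10–10.
U+10B1 → 3-byte form E1 82 B1 at offsets 11–13.
Offset 12 falls in char 5's range; it's byte 2 of E1 82 B1 = 0x82.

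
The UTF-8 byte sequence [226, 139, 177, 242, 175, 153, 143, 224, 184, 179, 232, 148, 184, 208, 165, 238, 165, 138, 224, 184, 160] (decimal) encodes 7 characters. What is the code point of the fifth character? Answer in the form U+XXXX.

Offset 0: leading byte 0xE2 = 11100010 → 3-byte char #1 = E2 8B B1.
Offset 3: leading byte 0xF2 = 11110010 → 4-byte char #2 = F2 AF 99 8F.
Offset 7: leading byte 0xE0 = 11100000 → 3-byte char #3 = E0 B8 B3.
Offset 10: leading byte 0xE8 = 11101000 → 3-byte char #4 = E8 94 B8.
Offset 13: leading byte 0xD0 = 11010000 → 2-byte char #5 = D0 A5.
Leading byte 0xD0 = 11010000 matches 110xxxxx → 2-byte sequence.
Byte 1: 0xD0 = 11010000, payload 10000 (5 bits).
Byte 2: 0xA5 = 10100101 (10xxxxxx ✓), payload 100101.
Concatenate: 10000100101 = 0x425 (11 bits → U+0425).

U+0425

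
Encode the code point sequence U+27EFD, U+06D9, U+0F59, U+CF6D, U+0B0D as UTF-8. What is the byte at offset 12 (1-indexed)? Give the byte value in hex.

0xAD

1-indexed offset 12 is 0-indexed offset 11.
U+27EFD → 4-byte form F0 A7 BB BD at offsets 0–3.
U+06D9 → 2-byte form DB 99 at offsets 4–5.
U+0F59 → 3-byte form E0 BD 99 at offsets 6–8.
U+CF6D → 3-byte form EC BD AD at offsets 9–11.
Offset 11 falls in char 4's range; it's byte 3 of EC BD AD = 0xAD.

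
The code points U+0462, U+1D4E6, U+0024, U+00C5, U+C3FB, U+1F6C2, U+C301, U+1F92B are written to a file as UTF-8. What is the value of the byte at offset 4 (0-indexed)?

U+0462 → 2-byte form D1 A2 at offsets 0–1.
U+1D4E6 → 4-byte form F0 9D 93 A6 at offsets 2–5.
Offset 4 falls in char 2's range; it's byte 3 of F0 9D 93 A6 = 0x93.

0x93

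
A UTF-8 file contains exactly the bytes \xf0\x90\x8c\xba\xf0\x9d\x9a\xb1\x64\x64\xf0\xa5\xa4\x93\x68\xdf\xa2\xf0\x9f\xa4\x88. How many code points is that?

8

Byte at offset 0: 0xF0 = 11110000 → 4-byte char (#1). Advance 4.
Byte at offset 4: 0xF0 = 11110000 → 4-byte char (#2). Advance 4.
Byte at offset 8: 0x64 = 01100100 → 1-byte char (#3). Advance 1.
Byte at offset 9: 0x64 = 01100100 → 1-byte char (#4). Advance 1.
Byte at offset 10: 0xF0 = 11110000 → 4-byte char (#5). Advance 4.
Byte at offset 14: 0x68 = 01101000 → 1-byte char (#6). Advance 1.
Byte at offset 15: 0xDF = 11011111 → 2-byte char (#7). Advance 2.
Byte at offset 17: 0xF0 = 11110000 → 4-byte char (#8). Advance 4.
Reached end at offset 21 after 8 code points.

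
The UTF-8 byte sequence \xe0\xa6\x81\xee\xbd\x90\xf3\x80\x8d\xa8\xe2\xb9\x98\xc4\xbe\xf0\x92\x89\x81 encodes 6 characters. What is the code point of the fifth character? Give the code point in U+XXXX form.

U+013E

Offset 0: leading byte 0xE0 = 11100000 → 3-byte char #1 = E0 A6 81.
Offset 3: leading byte 0xEE = 11101110 → 3-byte char #2 = EE BD 90.
Offset 6: leading byte 0xF3 = 11110011 → 4-byte char #3 = F3 80 8D A8.
Offset 10: leading byte 0xE2 = 11100010 → 3-byte char #4 = E2 B9 98.
Offset 13: leading byte 0xC4 = 11000100 → 2-byte char #5 = C4 BE.
Leading byte 0xC4 = 11000100 matches 110xxxxx → 2-byte sequence.
Byte 1: 0xC4 = 11000100, payload 00100 (5 bits).
Byte 2: 0xBE = 10111110 (10xxxxxx ✓), payload 111110.
Concatenate: 00100111110 = 0x13E (11 bits → U+013E).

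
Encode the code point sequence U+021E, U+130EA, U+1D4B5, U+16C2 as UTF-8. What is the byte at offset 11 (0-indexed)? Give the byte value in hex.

U+021E → 2-byte form C8 9E at offsets 0–1.
U+130EA → 4-byte form F0 93 83 AA at offsets 2–5.
U+1D4B5 → 4-byte form F0 9D 92 B5 at offsets 6–9.
U+16C2 → 3-byte form E1 9B 82 at offsets 10–12.
Offset 11 falls in char 4's range; it's byte 2 of E1 9B 82 = 0x9B.

0x9B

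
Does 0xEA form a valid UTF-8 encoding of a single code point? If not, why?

Leading byte 0xEA = 11101010 → 3-byte form, but only 1 byte is present.

invalid (sequence truncated)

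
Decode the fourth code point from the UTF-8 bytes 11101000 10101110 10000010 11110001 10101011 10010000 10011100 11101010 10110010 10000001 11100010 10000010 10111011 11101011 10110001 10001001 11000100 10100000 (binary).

U+20BB

Offset 0: leading byte 0xE8 = 11101000 → 3-byte char #1 = E8 AE 82.
Offset 3: leading byte 0xF1 = 11110001 → 4-byte char #2 = F1 AB 90 9C.
Offset 7: leading byte 0xEA = 11101010 → 3-byte char #3 = EA B2 81.
Offset 10: leading byte 0xE2 = 11100010 → 3-byte char #4 = E2 82 BB.
Leading byte 0xE2 = 11100010 matches 1110xxxx → 3-byte sequence.
Byte 1: 0xE2 = 11100010, payload 0010 (4 bits).
Byte 2: 0x82 = 10000010 (10xxxxxx ✓), payload 000010.
Byte 3: 0xBB = 10111011 (10xxxxxx ✓), payload 111011.
Concatenate: 0010000010111011 = 0x20BB (16 bits → U+20BB).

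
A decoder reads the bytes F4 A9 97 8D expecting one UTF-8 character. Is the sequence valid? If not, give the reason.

invalid (encodes a value above U+10FFFF)

Leading byte 0xF4 = 11110100 → 4-byte form.
Payload = 0x1295CD, which exceeds U+10FFFF, the maximum Unicode code point. (Leading bytes F5–FF, or F4 followed by ≥ 0x90, are invalid.)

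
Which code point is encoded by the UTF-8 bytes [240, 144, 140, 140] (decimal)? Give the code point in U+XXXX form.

U+1030C

Leading byte 0xF0 = 11110000 matches 11110xxx → 4-byte sequence.
Byte 1: 0xF0 = 11110000, payload 000 (3 bits).
Byte 2: 0x90 = 10010000 (10xxxxxx ✓), payload 010000.
Byte 3: 0x8C = 10001100 (10xxxxxx ✓), payload 001100.
Byte 4: 0x8C = 10001100 (10xxxxxx ✓), payload 001100.
Concatenate: 000010000001100001100 = 0x1030C (21 bits → U+1030C).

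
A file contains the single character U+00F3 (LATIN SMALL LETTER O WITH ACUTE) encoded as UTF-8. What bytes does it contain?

C3 B3

U+00F3 = 0xF3 = 243 decimal. In range U+0080–U+07FF → 2-byte form: 110xxxxx 10xxxxxx.
Binary (11 bits): 00011110011.
Split 5+6: 00011 | 110011.
Byte 1: 11000011 = 0xC3.
Byte 2: 10110011 = 0xB3.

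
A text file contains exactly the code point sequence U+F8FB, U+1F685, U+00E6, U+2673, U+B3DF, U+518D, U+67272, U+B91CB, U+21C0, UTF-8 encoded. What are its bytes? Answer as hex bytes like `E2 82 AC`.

EF A3 BB F0 9F 9A 85 C3 A6 E2 99 B3 EB 8F 9F E5 86 8D F1 A7 89 B2 F2 B9 87 8B E2 87 80

U+F8FB: 3-byte form → EF A3 BB.
U+1F685: 4-byte form → F0 9F 9A 85.
U+00E6: 2-byte form → C3 A6.
U+2673: 3-byte form → E2 99 B3.
U+B3DF: 3-byte form → EB 8F 9F.
U+518D: 3-byte form → E5 86 8D.
U+67272: 4-byte form → F1 A7 89 B2.
U+B91CB: 4-byte form → F2 B9 87 8B.
U+21C0: 3-byte form → E2 87 80.
Concatenated (29 bytes): EF A3 BB F0 9F 9A 85 C3 A6 E2 99 B3 EB 8F 9F E5 86 8D F1 A7 89 B2 F2 B9 87 8B E2 87 80.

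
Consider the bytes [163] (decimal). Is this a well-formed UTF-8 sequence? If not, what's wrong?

Byte 0xA3 = 10100011 has the form 10xxxxxx — a continuation byte — but there is no preceding leading byte.

invalid (continuation byte with no leading byte)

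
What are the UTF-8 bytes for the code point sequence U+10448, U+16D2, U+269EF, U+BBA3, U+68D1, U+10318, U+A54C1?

U+10448: 4-byte form → F0 90 91 88.
U+16D2: 3-byte form → E1 9B 92.
U+269EF: 4-byte form → F0 A6 A7 AF.
U+BBA3: 3-byte form → EB AE A3.
U+68D1: 3-byte form → E6 A3 91.
U+10318: 4-byte form → F0 90 8C 98.
U+A54C1: 4-byte form → F2 A5 93 81.
Concatenated (25 bytes): F0 90 91 88 E1 9B 92 F0 A6 A7 AF EB AE A3 E6 A3 91 F0 90 8C 98 F2 A5 93 81.

F0 90 91 88 E1 9B 92 F0 A6 A7 AF EB AE A3 E6 A3 91 F0 90 8C 98 F2 A5 93 81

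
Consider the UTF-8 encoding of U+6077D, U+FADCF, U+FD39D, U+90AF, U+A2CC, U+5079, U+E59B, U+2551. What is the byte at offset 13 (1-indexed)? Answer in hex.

0xE9

1-indexed offset 13 is 0-indexed offset 12.
U+6077D → 4-byte form F1 A0 9D BD at offsets 0–3.
U+FADCF → 4-byte form F3 BA B7 8F at offsets 4–7.
U+FD39D → 4-byte form F3 BD 8E 9D at offsets 8–11.
U+90AF → 3-byte form E9 82 AF at offsets 12–14.
Offset 12 falls in char 4's range; it's byte 1 of E9 82 AF = 0xE9.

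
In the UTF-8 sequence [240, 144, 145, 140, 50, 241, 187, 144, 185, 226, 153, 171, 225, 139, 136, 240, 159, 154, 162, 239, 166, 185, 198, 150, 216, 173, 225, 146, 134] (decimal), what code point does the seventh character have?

Offset 0: leading byte 0xF0 = 11110000 → 4-byte char #1 = F0 90 91 8C.
Offset 4: leading byte 0x32 = 00110010 → 1-byte char #2 = 32.
Offset 5: leading byte 0xF1 = 11110001 → 4-byte char #3 = F1 BB 90 B9.
Offset 9: leading byte 0xE2 = 11100010 → 3-byte char #4 = E2 99 AB.
Offset 12: leading byte 0xE1 = 11100001 → 3-byte char #5 = E1 8B 88.
Offset 15: leading byte 0xF0 = 11110000 → 4-byte char #6 = F0 9F 9A A2.
Offset 19: leading byte 0xEF = 11101111 → 3-byte char #7 = EF A6 B9.
Leading byte 0xEF = 11101111 matches 1110xxxx → 3-byte sequence.
Byte 1: 0xEF = 11101111, payload 1111 (4 bits).
Byte 2: 0xA6 = 10100110 (10xxxxxx ✓), payload 100110.
Byte 3: 0xB9 = 10111001 (10xxxxxx ✓), payload 111001.
Concatenate: 1111100110111001 = 0xF9B9 (16 bits → U+F9B9).

U+F9B9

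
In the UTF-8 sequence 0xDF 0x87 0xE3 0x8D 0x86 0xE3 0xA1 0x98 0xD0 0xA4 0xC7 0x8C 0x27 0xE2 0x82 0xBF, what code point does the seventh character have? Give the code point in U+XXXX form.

U+20BF

Offset 0: leading byte 0xDF = 11011111 → 2-byte char #1 = DF 87.
Offset 2: leading byte 0xE3 = 11100011 → 3-byte char #2 = E3 8D 86.
Offset 5: leading byte 0xE3 = 11100011 → 3-byte char #3 = E3 A1 98.
Offset 8: leading byte 0xD0 = 11010000 → 2-byte char #4 = D0 A4.
Offset 10: leading byte 0xC7 = 11000111 → 2-byte char #5 = C7 8C.
Offset 12: leading byte 0x27 = 00100111 → 1-byte char #6 = 27.
Offset 13: leading byte 0xE2 = 11100010 → 3-byte char #7 = E2 82 BF.
Leading byte 0xE2 = 11100010 matches 1110xxxx → 3-byte sequence.
Byte 1: 0xE2 = 11100010, payload 0010 (4 bits).
Byte 2: 0x82 = 10000010 (10xxxxxx ✓), payload 000010.
Byte 3: 0xBF = 10111111 (10xxxxxx ✓), payload 111111.
Concatenate: 0010000010111111 = 0x20BF (16 bits → U+20BF).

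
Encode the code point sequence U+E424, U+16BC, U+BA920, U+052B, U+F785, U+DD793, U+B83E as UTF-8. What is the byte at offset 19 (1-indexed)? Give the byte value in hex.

0x93

1-indexed offset 19 is 0-indexed offset 18.
U+E424 → 3-byte form EE 90 A4 at offsets 0–2.
U+16BC → 3-byte form E1 9A BC at offsets 3–5.
U+BA920 → 4-byte form F2 BA A4 A0 at offsets 6–9.
U+052B → 2-byte form D4 AB at offsets 10–11.
U+F785 → 3-byte form EF 9E 85 at offsets 12–14.
U+DD793 → 4-byte form F3 9D 9E 93 at offsets 15–18.
Offset 18 falls in char 6's range; it's byte 4 of F3 9D 9E 93 = 0x93.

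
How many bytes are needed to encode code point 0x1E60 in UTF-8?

U+1E60 = 0x1E60. UTF-8 uses 1 byte below 0x80, 2 below 0x800, 3 below 0x10000, 4 up to 0x10FFFF. 0x1E60 is in U+0800–U+FFFF → 3 bytes.

3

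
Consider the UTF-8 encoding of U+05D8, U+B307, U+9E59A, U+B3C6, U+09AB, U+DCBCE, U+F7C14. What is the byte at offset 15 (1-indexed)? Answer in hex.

1-indexed offset 15 is 0-indexed offset 14.
U+05D8 → 2-byte form D7 98 at offsets 0–1.
U+B307 → 3-byte form EB 8C 87 at offsets 2–4.
U+9E59A → 4-byte form F2 9E 96 9A at offsets 5–8.
U+B3C6 → 3-byte form EB 8F 86 at offsets 9–11.
U+09AB → 3-byte form E0 A6 AB at offsets 12–14.
Offset 14 falls in char 5's range; it's byte 3 of E0 A6 AB = 0xAB.

0xAB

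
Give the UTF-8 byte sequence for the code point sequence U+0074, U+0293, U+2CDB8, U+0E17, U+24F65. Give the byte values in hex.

74 CA 93 F0 AC B6 B8 E0 B8 97 F0 A4 BD A5

U+0074: 1-byte form → 74.
U+0293: 2-byte form → CA 93.
U+2CDB8: 4-byte form → F0 AC B6 B8.
U+0E17: 3-byte form → E0 B8 97.
U+24F65: 4-byte form → F0 A4 BD A5.
Concatenated (14 bytes): 74 CA 93 F0 AC B6 B8 E0 B8 97 F0 A4 BD A5.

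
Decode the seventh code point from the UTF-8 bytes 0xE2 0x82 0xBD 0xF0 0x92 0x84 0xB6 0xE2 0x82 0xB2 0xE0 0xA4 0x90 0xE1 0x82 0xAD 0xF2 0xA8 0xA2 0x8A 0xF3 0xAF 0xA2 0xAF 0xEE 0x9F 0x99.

Offset 0: leading byte 0xE2 = 11100010 → 3-byte char #1 = E2 82 BD.
Offset 3: leading byte 0xF0 = 11110000 → 4-byte char #2 = F0 92 84 B6.
Offset 7: leading byte 0xE2 = 11100010 → 3-byte char #3 = E2 82 B2.
Offset 10: leading byte 0xE0 = 11100000 → 3-byte char #4 = E0 A4 90.
Offset 13: leading byte 0xE1 = 11100001 → 3-byte char #5 = E1 82 AD.
Offset 16: leading byte 0xF2 = 11110010 → 4-byte char #6 = F2 A8 A2 8A.
Offset 20: leading byte 0xF3 = 11110011 → 4-byte char #7 = F3 AF A2 AF.
Leading byte 0xF3 = 11110011 matches 11110xxx → 4-byte sequence.
Byte 1: 0xF3 = 11110011, payload 011 (3 bits).
Byte 2: 0xAF = 10101111 (10xxxxxx ✓), payload 101111.
Byte 3: 0xA2 = 10100010 (10xxxxxx ✓), payload 100010.
Byte 4: 0xAF = 10101111 (10xxxxxx ✓), payload 101111.
Concatenate: 011101111100010101111 = 0xEF8AF (21 bits → U+EF8AF).

U+EF8AF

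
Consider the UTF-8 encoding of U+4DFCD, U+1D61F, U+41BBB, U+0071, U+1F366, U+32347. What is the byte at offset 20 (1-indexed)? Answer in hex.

0x8D

1-indexed offset 20 is 0-indexed offset 19.
U+4DFCD → 4-byte form F1 8D BF 8D at offsets 0–3.
U+1D61F → 4-byte form F0 9D 98 9F at offsets 4–7.
U+41BBB → 4-byte form F1 81 AE BB at offsets 8–11.
U+0071 → 1-byte form 71 at offsets 12–12.
U+1F366 → 4-byte form F0 9F 8D A6 at offsets 13–16.
U+32347 → 4-byte form F0 B2 8D 87 at offsets 17–20.
Offset 19 falls in char 6's range; it's byte 3 of F0 B2 8D 87 = 0x8D.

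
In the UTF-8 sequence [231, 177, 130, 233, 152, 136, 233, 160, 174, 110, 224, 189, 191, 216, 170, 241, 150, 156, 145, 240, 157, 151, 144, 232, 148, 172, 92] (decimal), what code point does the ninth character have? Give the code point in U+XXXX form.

Offset 0: leading byte 0xE7 = 11100111 → 3-byte char #1 = E7 B1 82.
Offset 3: leading byte 0xE9 = 11101001 → 3-byte char #2 = E9 98 88.
Offset 6: leading byte 0xE9 = 11101001 → 3-byte char #3 = E9 A0 AE.
Offset 9: leading byte 0x6E = 01101110 → 1-byte char #4 = 6E.
Offset 10: leading byte 0xE0 = 11100000 → 3-byte char #5 = E0 BD BF.
Offset 13: leading byte 0xD8 = 11011000 → 2-byte char #6 = D8 AA.
Offset 15: leading byte 0xF1 = 11110001 → 4-byte char #7 = F1 96 9C 91.
Offset 19: leading byte 0xF0 = 11110000 → 4-byte char #8 = F0 9D 97 90.
Offset 23: leading byte 0xE8 = 11101000 → 3-byte char #9 = E8 94 AC.
Leading byte 0xE8 = 11101000 matches 1110xxxx → 3-byte sequence.
Byte 1: 0xE8 = 11101000, payload 1000 (4 bits).
Byte 2: 0x94 = 10010100 (10xxxxxx ✓), payload 010100.
Byte 3: 0xAC = 10101100 (10xxxxxx ✓), payload 101100.
Concatenate: 1000010100101100 = 0x852C (16 bits → U+852C).

U+852C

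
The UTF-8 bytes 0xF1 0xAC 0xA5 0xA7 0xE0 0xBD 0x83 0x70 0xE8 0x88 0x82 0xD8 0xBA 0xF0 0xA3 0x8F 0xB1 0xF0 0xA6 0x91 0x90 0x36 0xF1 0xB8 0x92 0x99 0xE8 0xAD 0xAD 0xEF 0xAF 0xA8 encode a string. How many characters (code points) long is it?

Byte at offset 0: 0xF1 = 11110001 → 4-byte char (#1). Advance 4.
Byte at offset 4: 0xE0 = 11100000 → 3-byte char (#2). Advance 3.
Byte at offset 7: 0x70 = 01110000 → 1-byte char (#3). Advance 1.
Byte at offset 8: 0xE8 = 11101000 → 3-byte char (#4). Advance 3.
Byte at offset 11: 0xD8 = 11011000 → 2-byte char (#5). Advance 2.
Byte at offset 13: 0xF0 = 11110000 → 4-byte char (#6). Advance 4.
Byte at offset 17: 0xF0 = 11110000 → 4-byte char (#7). Advance 4.
Byte at offset 21: 0x36 = 00110110 → 1-byte char (#8). Advance 1.
Byte at offset 22: 0xF1 = 11110001 → 4-byte char (#9). Advance 4.
Byte at offset 26: 0xE8 = 11101000 → 3-byte char (#10). Advance 3.
Byte at offset 29: 0xEF = 11101111 → 3-byte char (#11). Advance 3.
Reached end at offset 32 after 11 code points.

11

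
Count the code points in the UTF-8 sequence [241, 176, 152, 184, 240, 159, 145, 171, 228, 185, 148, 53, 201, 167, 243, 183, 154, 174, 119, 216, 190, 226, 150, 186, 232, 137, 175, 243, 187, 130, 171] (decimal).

Byte at offset 0: 0xF1 = 11110001 → 4-byte char (#1). Advance 4.
Byte at offset 4: 0xF0 = 11110000 → 4-byte char (#2). Advance 4.
Byte at offset 8: 0xE4 = 11100100 → 3-byte char (#3). Advance 3.
Byte at offset 11: 0x35 = 00110101 → 1-byte char (#4). Advance 1.
Byte at offset 12: 0xC9 = 11001001 → 2-byte char (#5). Advance 2.
Byte at offset 14: 0xF3 = 11110011 → 4-byte char (#6). Advance 4.
Byte at offset 18: 0x77 = 01110111 → 1-byte char (#7). Advance 1.
Byte at offset 19: 0xD8 = 11011000 → 2-byte char (#8). Advance 2.
Byte at offset 21: 0xE2 = 11100010 → 3-byte char (#9). Advance 3.
Byte at offset 24: 0xE8 = 11101000 → 3-byte char (#10). Advance 3.
Byte at offset 27: 0xF3 = 11110011 → 4-byte char (#11). Advance 4.
Reached end at offset 31 after 11 code points.

11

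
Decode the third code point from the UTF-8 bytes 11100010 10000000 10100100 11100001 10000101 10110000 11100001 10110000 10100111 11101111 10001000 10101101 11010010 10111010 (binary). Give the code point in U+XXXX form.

Offset 0: leading byte 0xE2 = 11100010 → 3-byte char #1 = E2 80 A4.
Offset 3: leading byte 0xE1 = 11100001 → 3-byte char #2 = E1 85 B0.
Offset 6: leading byte 0xE1 = 11100001 → 3-byte char #3 = E1 B0 A7.
Leading byte 0xE1 = 11100001 matches 1110xxxx → 3-byte sequence.
Byte 1: 0xE1 = 11100001, payload 0001 (4 bits).
Byte 2: 0xB0 = 10110000 (10xxxxxx ✓), payload 110000.
Byte 3: 0xA7 = 10100111 (10xxxxxx ✓), payload 100111.
Concatenate: 0001110000100111 = 0x1C27 (16 bits → U+1C27).

U+1C27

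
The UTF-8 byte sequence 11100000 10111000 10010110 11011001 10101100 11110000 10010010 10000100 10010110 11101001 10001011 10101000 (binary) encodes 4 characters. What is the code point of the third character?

U+12116

Offset 0: leading byte 0xE0 = 11100000 → 3-byte char #1 = E0 B8 96.
Offset 3: leading byte 0xD9 = 11011001 → 2-byte char #2 = D9 AC.
Offset 5: leading byte 0xF0 = 11110000 → 4-byte char #3 = F0 92 84 96.
Leading byte 0xF0 = 11110000 matches 11110xxx → 4-byte sequence.
Byte 1: 0xF0 = 11110000, payload 000 (3 bits).
Byte 2: 0x92 = 10010010 (10xxxxxx ✓), payload 010010.
Byte 3: 0x84 = 10000100 (10xxxxxx ✓), payload 000100.
Byte 4: 0x96 = 10010110 (10xxxxxx ✓), payload 010110.
Concatenate: 000010010000100010110 = 0x12116 (21 bits → U+12116).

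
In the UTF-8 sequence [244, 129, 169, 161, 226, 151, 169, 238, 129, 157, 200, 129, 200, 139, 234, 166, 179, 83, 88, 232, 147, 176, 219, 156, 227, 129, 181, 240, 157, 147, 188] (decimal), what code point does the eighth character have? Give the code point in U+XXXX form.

U+0058

Offset 0: leading byte 0xF4 = 11110100 → 4-byte char #1 = F4 81 A9 A1.
Offset 4: leading byte 0xE2 = 11100010 → 3-byte char #2 = E2 97 A9.
Offset 7: leading byte 0xEE = 11101110 → 3-byte char #3 = EE 81 9D.
Offset 10: leading byte 0xC8 = 11001000 → 2-byte char #4 = C8 81.
Offset 12: leading byte 0xC8 = 11001000 → 2-byte char #5 = C8 8B.
Offset 14: leading byte 0xEA = 11101010 → 3-byte char #6 = EA A6 B3.
Offset 17: leading byte 0x53 = 01010011 → 1-byte char #7 = 53.
Offset 18: leading byte 0x58 = 01011000 → 1-byte char #8 = 58.
Leading byte 0x58 = 01011000 matches 0xxxxxxx → 1-byte sequence.
Byte 1: 0x58 = 01011000, payload 1011000 (7 bits).
Concatenate: 1011000 = 0x58 (7 bits → U+0058).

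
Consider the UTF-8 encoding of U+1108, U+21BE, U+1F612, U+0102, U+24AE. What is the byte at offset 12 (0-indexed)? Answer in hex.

U+1108 → 3-byte form E1 84 88 at offsets 0–2.
U+21BE → 3-byte form E2 86 BE at offsets 3–5.
U+1F612 → 4-byte form F0 9F 98 92 at offsets 6–9.
U+0102 → 2-byte form C4 82 at offsets 10–11.
U+24AE → 3-byte form E2 92 AE at offsets 12–14.
Offset 12 falls in char 5's range; it's byte 1 of E2 92 AE = 0xE2.

0xE2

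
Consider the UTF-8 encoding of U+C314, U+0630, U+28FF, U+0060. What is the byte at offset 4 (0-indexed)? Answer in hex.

0xB0

U+C314 → 3-byte form EC 8C 94 at offsets 0–2.
U+0630 → 2-byte form D8 B0 at offsets 3–4.
Offset 4 falls in char 2's range; it's byte 2 of D8 B0 = 0xB0.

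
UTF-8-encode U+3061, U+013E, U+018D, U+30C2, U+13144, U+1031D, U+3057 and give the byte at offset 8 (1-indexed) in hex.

0xE3

1-indexed offset 8 is 0-indexed offset 7.
U+3061 → 3-byte form E3 81 A1 at offsets 0–2.
U+013E → 2-byte form C4 BE at offsets 3–4.
U+018D → 2-byte form C6 8D at offsets 5–6.
U+30C2 → 3-byte form E3 83 82 at offsets 7–9.
Offset 7 falls in char 4's range; it's byte 1 of E3 83 82 = 0xE3.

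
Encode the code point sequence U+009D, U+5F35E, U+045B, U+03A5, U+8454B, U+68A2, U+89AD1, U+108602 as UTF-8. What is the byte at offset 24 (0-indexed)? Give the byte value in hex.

U+009D → 2-byte form C2 9D at offsets 0–1.
U+5F35E → 4-byte form F1 9F 8D 9E at offsets 2–5.
U+045B → 2-byte form D1 9B at offsets 6–7.
U+03A5 → 2-byte form CE A5 at offsets 8–9.
U+8454B → 4-byte form F2 84 95 8B at offsets 10–13.
U+68A2 → 3-byte form E6 A2 A2 at offsets 14–16.
U+89AD1 → 4-byte form F2 89 AB 91 at offsets 17–20.
U+108602 → 4-byte form F4 88 98 82 at offsets 21–24.
Offset 24 falls in char 8's range; it's byte 4 of F4 88 98 82 = 0x82.

0x82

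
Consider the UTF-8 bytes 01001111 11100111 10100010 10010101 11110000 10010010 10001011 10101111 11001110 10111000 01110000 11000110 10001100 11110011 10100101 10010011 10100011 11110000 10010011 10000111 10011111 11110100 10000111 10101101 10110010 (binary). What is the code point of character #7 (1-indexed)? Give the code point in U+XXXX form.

U+E54E3

Offset 0: leading byte 0x4F = 01001111 → 1-byte char #1 = 4F.
Offset 1: leading byte 0xE7 = 11100111 → 3-byte char #2 = E7 A2 95.
Offset 4: leading byte 0xF0 = 11110000 → 4-byte char #3 = F0 92 8B AF.
Offset 8: leading byte 0xCE = 11001110 → 2-byte char #4 = CE B8.
Offset 10: leading byte 0x70 = 01110000 → 1-byte char #5 = 70.
Offset 11: leading byte 0xC6 = 11000110 → 2-byte char #6 = C6 8C.
Offset 13: leading byte 0xF3 = 11110011 → 4-byte char #7 = F3 A5 93 A3.
Leading byte 0xF3 = 11110011 matches 11110xxx → 4-byte sequence.
Byte 1: 0xF3 = 11110011, payload 011 (3 bits).
Byte 2: 0xA5 = 10100101 (10xxxxxx ✓), payload 100101.
Byte 3: 0x93 = 10010011 (10xxxxxx ✓), payload 010011.
Byte 4: 0xA3 = 10100011 (10xxxxxx ✓), payload 100011.
Concatenate: 011100101010011100011 = 0xE54E3 (21 bits → U+E54E3).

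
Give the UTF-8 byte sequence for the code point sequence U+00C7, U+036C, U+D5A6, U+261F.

C3 87 CD AC ED 96 A6 E2 98 9F

U+00C7: 2-byte form → C3 87.
U+036C: 2-byte form → CD AC.
U+D5A6: 3-byte form → ED 96 A6.
U+261F: 3-byte form → E2 98 9F.
Concatenated (10 bytes): C3 87 CD AC ED 96 A6 E2 98 9F.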